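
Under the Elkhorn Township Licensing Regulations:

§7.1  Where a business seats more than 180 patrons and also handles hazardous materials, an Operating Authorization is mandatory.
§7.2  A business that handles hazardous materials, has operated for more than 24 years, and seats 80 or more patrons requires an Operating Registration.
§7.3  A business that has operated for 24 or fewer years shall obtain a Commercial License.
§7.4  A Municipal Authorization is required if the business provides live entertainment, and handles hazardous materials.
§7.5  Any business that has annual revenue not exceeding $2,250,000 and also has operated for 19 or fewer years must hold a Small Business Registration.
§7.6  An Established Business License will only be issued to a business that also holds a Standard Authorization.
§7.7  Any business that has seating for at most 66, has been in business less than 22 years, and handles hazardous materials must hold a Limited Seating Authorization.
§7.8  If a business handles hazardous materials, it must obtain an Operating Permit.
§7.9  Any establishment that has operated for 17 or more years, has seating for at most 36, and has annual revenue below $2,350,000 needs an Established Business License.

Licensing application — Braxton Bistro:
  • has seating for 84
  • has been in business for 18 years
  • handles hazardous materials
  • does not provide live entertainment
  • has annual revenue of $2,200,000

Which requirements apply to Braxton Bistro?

Commercial License, Operating Permit, Small Business Registration

§7.1 seating 84 ≤ 180; handles hazardous materials → Operating Authorization not required.
§7.2 handles hazardous materials; years in business 18 ≤ 24; seating 84 ≥ 80 → Operating Registration not required.
§7.3 years in business 18 ≤ 24 → Commercial License required.
§7.4 does not provide live entertainment; handles hazardous materials → Municipal Authorization not required.
§7.5 revenue $2,200,000 ≤ $2,250,000; years in business 18 ≤ 19 → Small Business Registration required.
§7.6 Established Business License is not required → no effect.
§7.7 seating 84 > 66; years in business 18 < 22; handles hazardous materials → Limited Seating Authorization not required.
§7.8 handles hazardous materials → Operating Permit required.
§7.9 years in business 18 ≥ 17; seating 84 > 36; revenue $2,200,000 < $2,350,000 → Established Business License not required.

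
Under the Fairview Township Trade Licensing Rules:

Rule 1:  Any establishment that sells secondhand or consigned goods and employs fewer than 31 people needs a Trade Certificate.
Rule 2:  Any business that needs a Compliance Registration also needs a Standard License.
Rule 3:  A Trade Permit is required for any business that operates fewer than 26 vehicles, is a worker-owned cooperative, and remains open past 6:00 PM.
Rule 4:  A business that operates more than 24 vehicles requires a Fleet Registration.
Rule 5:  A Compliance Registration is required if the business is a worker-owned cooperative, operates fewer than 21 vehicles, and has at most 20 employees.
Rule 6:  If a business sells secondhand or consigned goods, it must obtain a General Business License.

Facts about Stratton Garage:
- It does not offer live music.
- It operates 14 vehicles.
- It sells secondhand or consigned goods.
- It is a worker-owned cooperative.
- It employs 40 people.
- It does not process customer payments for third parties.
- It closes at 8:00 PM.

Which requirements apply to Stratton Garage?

Rule 1: sells secondhand or consigned goods; employees 40 ≥ 31 → Trade Certificate not required.
Rule 2: Compliance Registration is not required → no effect.
Rule 3: vehicles 14 < 26; is a worker-owned cooperative; closes 8:00 PM, after 6:00 PM → Trade Permit required.
Rule 4: vehicles 14 ≤ 24 → Fleet Registration not required.
Rule 5: is a worker-owned cooperative; vehicles 14 < 21; employees 40 > 20 → Compliance Registration not required.
Rule 6: sells secondhand or consigned goods → General Business License required.

General Business License, Trade Permit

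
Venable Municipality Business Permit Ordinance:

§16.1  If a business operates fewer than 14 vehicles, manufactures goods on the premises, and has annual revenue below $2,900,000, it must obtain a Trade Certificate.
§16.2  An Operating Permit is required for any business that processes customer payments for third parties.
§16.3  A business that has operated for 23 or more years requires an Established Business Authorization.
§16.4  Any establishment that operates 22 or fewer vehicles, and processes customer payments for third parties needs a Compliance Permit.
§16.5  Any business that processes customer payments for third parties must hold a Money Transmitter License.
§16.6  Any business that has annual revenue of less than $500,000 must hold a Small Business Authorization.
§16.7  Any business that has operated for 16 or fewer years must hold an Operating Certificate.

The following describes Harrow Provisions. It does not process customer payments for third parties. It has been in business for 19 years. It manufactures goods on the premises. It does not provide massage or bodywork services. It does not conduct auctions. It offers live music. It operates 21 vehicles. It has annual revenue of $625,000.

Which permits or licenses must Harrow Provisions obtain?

None

§16.1 vehicles 21 ≥ 14; manufactures goods on the premises; revenue $625,000 < $2,900,000 → Trade Certificate not required.
§16.2 does not process customer payments for third parties → Operating Permit not required.
§16.3 years in business 19 < 23 → Established Business Authorization not required.
§16.4 vehicles 21 ≤ 22; does not process customer payments for third parties → Compliance Permit not required.
§16.5 does not process customer payments for third parties → Money Transmitter License not required.
§16.6 revenue $625,000 ≥ $500,000 → Small Business Authorization not required.
§16.7 years in business 19 > 16 → Operating Certificate not required.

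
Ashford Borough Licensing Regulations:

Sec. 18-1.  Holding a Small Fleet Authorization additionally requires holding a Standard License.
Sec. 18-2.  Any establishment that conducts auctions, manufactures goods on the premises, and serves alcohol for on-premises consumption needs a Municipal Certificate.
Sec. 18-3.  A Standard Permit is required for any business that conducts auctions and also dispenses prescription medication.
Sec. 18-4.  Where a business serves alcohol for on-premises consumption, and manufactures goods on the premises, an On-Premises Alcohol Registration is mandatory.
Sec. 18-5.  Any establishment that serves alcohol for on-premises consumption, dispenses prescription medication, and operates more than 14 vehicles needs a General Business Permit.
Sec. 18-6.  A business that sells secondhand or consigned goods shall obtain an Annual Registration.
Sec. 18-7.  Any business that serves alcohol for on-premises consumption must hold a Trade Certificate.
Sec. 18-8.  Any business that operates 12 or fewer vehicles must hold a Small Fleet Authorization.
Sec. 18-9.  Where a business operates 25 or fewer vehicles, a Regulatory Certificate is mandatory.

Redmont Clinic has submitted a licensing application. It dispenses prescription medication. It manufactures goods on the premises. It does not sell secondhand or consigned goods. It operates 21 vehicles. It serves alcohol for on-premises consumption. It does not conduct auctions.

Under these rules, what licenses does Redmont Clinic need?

General Business Permit, On-Premises Alcohol Registration, Regulatory Certificate, Trade Certificate

Sec. 18-1. Small Fleet Authorization is not required → no effect.
Sec. 18-2. does not conduct auctions; manufactures goods on the premises; serves alcohol for on-premises consumption → Municipal Certificate not required.
Sec. 18-3. does not conduct auctions; dispenses prescription medication → Standard Permit not required.
Sec. 18-4. serves alcohol for on-premises consumption; manufactures goods on the premises → On-Premises Alcohol Registration required.
Sec. 18-5. serves alcohol for on-premises consumption; dispenses prescription medication; vehicles 21 > 14 → General Business Permit required.
Sec. 18-6. does not sell secondhand or consigned goods → Annual Registration not required.
Sec. 18-7. serves alcohol for on-premises consumption → Trade Certificate required.
Sec. 18-8. vehicles 21 > 12 → Small Fleet Authorization not required.
Sec. 18-9. vehicles 21 ≤ 25 → Regulatory Certificate required.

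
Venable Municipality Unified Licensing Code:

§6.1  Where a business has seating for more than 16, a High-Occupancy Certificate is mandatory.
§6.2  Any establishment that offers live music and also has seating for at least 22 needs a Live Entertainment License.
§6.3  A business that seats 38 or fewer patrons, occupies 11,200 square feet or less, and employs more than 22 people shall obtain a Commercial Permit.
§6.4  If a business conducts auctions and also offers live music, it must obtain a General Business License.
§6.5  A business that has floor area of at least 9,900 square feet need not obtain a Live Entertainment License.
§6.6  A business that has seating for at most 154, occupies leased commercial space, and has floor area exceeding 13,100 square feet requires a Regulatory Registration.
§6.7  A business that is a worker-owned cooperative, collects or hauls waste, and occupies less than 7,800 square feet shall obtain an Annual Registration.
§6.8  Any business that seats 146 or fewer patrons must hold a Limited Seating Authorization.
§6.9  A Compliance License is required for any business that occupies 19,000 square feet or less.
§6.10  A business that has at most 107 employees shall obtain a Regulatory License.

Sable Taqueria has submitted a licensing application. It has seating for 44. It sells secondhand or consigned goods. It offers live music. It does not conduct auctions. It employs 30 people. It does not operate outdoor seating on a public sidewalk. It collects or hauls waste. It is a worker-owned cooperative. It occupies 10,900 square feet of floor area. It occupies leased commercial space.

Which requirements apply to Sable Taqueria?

Compliance License, High-Occupancy Certificate, Limited Seating Authorization, Regulatory License

§6.1 seating 44 > 16 → High-Occupancy Certificate required.
§6.2 offers live music; seating 44 ≥ 22 → Live Entertainment License required.
§6.3 seating 44 > 38; floor area 10,900 square feet ≤ 11,200 square feet; employees 30 > 22 → Commercial Permit not required.
§6.4 does not conduct auctions; offers live music → General Business License not required.
§6.5 floor area 10,900 square feet ≥ 9,900 square feet → exempt from Live Entertainment License.
§6.6 seating 44 ≤ 154; occupies leased commercial space; floor area 10,900 square feet ≤ 13,100 square feet → Regulatory Registration not required.
§6.7 is a worker-owned cooperative; collects or hauls waste; floor area 10,900 square feet ≥ 7,800 square feet → Annual Registration not required.
§6.8 seating 44 ≤ 146 → Limited Seating Authorization required.
§6.9 floor area 10,900 square feet ≤ 19,000 square feet → Compliance License required.
§6.10 employees 30 ≤ 107 → Regulatory License required.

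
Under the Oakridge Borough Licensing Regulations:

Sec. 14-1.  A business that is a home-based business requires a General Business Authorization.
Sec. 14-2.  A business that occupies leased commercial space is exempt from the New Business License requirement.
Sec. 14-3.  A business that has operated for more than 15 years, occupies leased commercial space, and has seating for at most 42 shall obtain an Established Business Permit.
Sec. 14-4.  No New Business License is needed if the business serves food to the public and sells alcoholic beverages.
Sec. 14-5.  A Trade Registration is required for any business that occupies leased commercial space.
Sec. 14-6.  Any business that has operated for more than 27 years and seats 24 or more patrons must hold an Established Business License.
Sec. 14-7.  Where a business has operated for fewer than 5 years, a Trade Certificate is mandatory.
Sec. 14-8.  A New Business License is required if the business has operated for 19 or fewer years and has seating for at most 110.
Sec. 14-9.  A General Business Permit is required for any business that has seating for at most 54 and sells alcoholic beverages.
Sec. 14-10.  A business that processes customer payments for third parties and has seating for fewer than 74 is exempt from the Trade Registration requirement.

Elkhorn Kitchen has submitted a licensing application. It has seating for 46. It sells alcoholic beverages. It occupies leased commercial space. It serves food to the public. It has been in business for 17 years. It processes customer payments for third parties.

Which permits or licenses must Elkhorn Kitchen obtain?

Sec. 14-1. occupies leased commercial space (not: is a home-based business) → General Business Authorization not required.
Sec. 14-2. occupies leased commercial space → exempt from New Business License.
Sec. 14-3. years in business 17 > 15; occupies leased commercial space; seating 46 > 42 → Established Business Permit not required.
Sec. 14-4. serves food to the public; sells alcoholic beverages → exempt from New Business License.
Sec. 14-5. occupies leased commercial space → Trade Registration required.
Sec. 14-6. years in business 17 ≤ 27; seating 46 ≥ 24 → Established Business License not required.
Sec. 14-7. years in business 17 ≥ 5 → Trade Certificate not required.
Sec. 14-8. years in business 17 ≤ 19; seating 46 ≤ 110 → New Business License required.
Sec. 14-9. seating 46 ≤ 54; sells alcoholic beverages → General Business Permit required.
Sec. 14-10. processes customer payments for third parties; seating 46 < 74 → exempt from Trade Registration.

General Business Permit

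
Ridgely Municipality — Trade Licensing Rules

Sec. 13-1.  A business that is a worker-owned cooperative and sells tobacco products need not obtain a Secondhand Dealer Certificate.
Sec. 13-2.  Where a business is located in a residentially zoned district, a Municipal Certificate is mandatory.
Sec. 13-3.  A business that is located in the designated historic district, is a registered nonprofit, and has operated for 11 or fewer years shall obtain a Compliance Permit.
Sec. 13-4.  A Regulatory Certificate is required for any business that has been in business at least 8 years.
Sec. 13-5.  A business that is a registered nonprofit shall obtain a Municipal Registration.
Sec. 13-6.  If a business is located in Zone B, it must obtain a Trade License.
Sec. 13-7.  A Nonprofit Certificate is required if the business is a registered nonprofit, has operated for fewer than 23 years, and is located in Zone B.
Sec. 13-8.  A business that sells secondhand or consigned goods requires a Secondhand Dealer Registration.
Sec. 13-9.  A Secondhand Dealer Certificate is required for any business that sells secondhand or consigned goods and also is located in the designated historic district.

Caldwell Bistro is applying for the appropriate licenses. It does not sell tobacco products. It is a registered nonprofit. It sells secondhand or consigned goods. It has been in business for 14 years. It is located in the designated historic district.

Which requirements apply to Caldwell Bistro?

Municipal Registration, Regulatory Certificate, Secondhand Dealer Certificate, Secondhand Dealer Registration

Sec. 13-1. is a registered nonprofit (not: is a worker-owned cooperative); does not sell tobacco products → Secondhand Dealer Certificate exemption does not apply.
Sec. 13-2. is located in the designated historic district (not: is located in a residentially zoned district) → Municipal Certificate not required.
Sec. 13-3. is located in the designated historic district; is a registered nonprofit; years in business 14 > 11 → Compliance Permit not required.
Sec. 13-4. years in business 14 ≥ 8 → Regulatory Certificate required.
Sec. 13-5. is a registered nonprofit → Municipal Registration required.
Sec. 13-6. is located in the designated historic district (not: is located in Zone B) → Trade License not required.
Sec. 13-7. is a registered nonprofit; years in business 14 < 23; is located in the designated historic district (not: is located in Zone B) → Nonprofit Certificate not required.
Sec. 13-8. sells secondhand or consigned goods → Secondhand Dealer Registration required.
Sec. 13-9. sells secondhand or consigned goods; is located in the designated historic district → Secondhand Dealer Certificate required.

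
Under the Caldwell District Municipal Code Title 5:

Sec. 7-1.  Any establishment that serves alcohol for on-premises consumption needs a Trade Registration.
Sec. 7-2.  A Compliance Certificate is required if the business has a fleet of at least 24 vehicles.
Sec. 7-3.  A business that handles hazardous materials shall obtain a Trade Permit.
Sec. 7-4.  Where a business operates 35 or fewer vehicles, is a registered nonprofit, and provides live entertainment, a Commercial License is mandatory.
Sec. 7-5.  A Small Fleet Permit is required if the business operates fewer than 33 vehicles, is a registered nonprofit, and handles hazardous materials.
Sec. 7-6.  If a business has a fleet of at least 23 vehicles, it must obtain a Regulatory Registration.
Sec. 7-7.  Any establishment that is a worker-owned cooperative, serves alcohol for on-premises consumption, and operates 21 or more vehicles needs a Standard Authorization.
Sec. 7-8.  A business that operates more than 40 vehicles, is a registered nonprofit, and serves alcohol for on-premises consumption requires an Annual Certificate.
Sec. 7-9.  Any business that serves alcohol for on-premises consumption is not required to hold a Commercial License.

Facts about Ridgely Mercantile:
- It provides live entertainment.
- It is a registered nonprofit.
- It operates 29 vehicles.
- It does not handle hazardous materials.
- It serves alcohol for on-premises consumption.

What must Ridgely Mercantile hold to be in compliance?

Sec. 7-1. serves alcohol for on-premises consumption → Trade Registration required.
Sec. 7-2. vehicles 29 ≥ 24 → Compliance Certificate required.
Sec. 7-3. does not handle hazardous materials → Trade Permit not required.
Sec. 7-4. vehicles 29 ≤ 35; is a registered nonprofit; provides live entertainment → Commercial License required.
Sec. 7-5. vehicles 29 < 33; is a registered nonprofit; does not handle hazardous materials → Small Fleet Permit not required.
Sec. 7-6. vehicles 29 ≥ 23 → Regulatory Registration required.
Sec. 7-7. is a registered nonprofit (not: is a worker-owned cooperative); serves alcohol for on-premises consumption; vehicles 29 ≥ 21 → Standard Authorization not required.
Sec. 7-8. vehicles 29 ≤ 40; is a registered nonprofit; serves alcohol for on-premises consumption → Annual Certificate not required.
Sec. 7-9. serves alcohol for on-premises consumption → exempt from Commercial License.

Compliance Certificate, Regulatory Registration, Trade Registration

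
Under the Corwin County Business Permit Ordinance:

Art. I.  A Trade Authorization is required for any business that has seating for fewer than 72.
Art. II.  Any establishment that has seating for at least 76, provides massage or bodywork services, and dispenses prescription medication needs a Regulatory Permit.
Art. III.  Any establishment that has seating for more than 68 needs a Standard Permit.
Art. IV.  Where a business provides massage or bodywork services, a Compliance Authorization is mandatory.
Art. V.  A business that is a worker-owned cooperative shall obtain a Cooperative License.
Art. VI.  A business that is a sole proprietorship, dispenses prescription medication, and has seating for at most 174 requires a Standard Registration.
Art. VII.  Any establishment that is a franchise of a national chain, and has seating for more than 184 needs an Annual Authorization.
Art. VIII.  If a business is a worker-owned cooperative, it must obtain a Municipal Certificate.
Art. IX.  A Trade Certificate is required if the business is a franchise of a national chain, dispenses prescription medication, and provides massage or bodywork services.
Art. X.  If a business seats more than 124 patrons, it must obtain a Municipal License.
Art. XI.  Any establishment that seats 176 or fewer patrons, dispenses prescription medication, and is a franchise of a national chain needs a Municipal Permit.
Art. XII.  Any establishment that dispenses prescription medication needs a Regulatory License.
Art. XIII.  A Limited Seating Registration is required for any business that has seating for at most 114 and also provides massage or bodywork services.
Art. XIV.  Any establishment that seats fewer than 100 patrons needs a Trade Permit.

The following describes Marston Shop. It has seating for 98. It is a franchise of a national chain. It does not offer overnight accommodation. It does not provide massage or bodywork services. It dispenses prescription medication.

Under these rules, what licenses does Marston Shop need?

Art. I. seating 98 ≥ 72 → Trade Authorization not required.
Art. II. seating 98 ≥ 76; does not provide massage or bodywork services; dispenses prescription medication → Regulatory Permit not required.
Art. III. seating 98 > 68 → Standard Permit required.
Art. IV. does not provide massage or bodywork services → Compliance Authorization not required.
Art. V. is a franchise of a national chain (not: is a worker-owned cooperative) → Cooperative License not required.
Art. VI. is a franchise of a national chain (not: is a sole proprietorship); dispenses prescription medication; seating 98 ≤ 174 → Standard Registration not required.
Art. VII. is a franchise of a national chain; seating 98 ≤ 184 → Annual Authorization not required.
Art. VIII. is a franchise of a national chain (not: is a worker-owned cooperative) → Municipal Certificate not required.
Art. IX. is a franchise of a national chain; dispenses prescription medication; does not provide massage or bodywork services → Trade Certificate not required.
Art. X. seating 98 ≤ 124 → Municipal License not required.
Art. XI. seating 98 ≤ 176; dispenses prescription medication; is a franchise of a national chain → Municipal Permit required.
Art. XII. dispenses prescription medication → Regulatory License required.
Art. XIII. seating 98 ≤ 114; does not provide massage or bodywork services → Limited Seating Registration not required.
Art. XIV. seating 98 < 100 → Trade Permit required.

Municipal Permit, Regulatory License, Standard Permit, Trade Permit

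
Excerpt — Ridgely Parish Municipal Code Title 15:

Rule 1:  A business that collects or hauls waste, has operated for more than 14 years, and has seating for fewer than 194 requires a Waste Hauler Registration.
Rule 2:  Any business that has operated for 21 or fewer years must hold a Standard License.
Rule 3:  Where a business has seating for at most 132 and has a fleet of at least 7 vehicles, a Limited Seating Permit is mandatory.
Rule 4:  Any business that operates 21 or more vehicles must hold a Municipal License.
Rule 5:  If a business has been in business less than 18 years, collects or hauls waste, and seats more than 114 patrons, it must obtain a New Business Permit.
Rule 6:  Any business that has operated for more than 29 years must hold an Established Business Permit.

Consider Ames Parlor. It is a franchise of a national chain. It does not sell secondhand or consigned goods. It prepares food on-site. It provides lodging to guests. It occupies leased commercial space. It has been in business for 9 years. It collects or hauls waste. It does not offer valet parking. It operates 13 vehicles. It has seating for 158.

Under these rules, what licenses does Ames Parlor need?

New Business Permit, Standard License

Rule 1: collects or hauls waste; years in business 9 ≤ 14; seating 158 < 194 → Waste Hauler Registration not required.
Rule 2: years in business 9 ≤ 21 → Standard License required.
Rule 3: seating 158 > 132; vehicles 13 ≥ 7 → Limited Seating Permit not required.
Rule 4: vehicles 13 < 21 → Municipal License not required.
Rule 5: years in business 9 < 18; collects or hauls waste; seating 158 > 114 → New Business Permit required.
Rule 6: years in business 9 ≤ 29 → Established Business Permit not required.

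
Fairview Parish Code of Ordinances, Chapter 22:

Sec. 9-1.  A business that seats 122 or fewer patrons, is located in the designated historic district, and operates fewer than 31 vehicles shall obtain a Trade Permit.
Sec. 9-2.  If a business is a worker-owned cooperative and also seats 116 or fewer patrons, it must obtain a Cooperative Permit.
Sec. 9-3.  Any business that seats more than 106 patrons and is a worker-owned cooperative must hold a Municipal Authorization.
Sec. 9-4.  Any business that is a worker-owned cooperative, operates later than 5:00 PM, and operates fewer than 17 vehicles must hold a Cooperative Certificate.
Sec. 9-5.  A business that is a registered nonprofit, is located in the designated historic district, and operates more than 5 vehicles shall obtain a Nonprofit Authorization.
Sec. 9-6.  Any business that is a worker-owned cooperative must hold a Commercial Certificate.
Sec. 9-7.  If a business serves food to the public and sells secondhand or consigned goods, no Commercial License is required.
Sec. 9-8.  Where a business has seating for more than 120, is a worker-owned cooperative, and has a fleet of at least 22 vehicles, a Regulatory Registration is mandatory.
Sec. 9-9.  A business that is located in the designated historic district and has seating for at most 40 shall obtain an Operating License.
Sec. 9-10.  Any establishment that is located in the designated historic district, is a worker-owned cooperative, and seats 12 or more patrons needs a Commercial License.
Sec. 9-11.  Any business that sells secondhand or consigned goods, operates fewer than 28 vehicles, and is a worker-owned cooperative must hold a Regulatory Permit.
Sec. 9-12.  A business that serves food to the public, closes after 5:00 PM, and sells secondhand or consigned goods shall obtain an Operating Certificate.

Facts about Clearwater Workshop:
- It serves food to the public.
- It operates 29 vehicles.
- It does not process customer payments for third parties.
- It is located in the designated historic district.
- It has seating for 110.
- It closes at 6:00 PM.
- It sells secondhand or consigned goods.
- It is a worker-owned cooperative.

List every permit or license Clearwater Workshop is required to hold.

Sec. 9-1. seating 110 ≤ 122; is located in the designated historic district; vehicles 29 < 31 → Trade Permit required.
Sec. 9-2. is a worker-owned cooperative; seating 110 ≤ 116 → Cooperative Permit required.
Sec. 9-3. seating 110 > 106; is a worker-owned cooperative → Municipal Authorization required.
Sec. 9-4. is a worker-owned cooperative; closes 6:00 PM, after 5:00 PM; vehicles 29 ≥ 17 → Cooperative Certificate not required.
Sec. 9-5. is a worker-owned cooperative (not: is a registered nonprofit); is located in the designated historic district; vehicles 29 > 5 → Nonprofit Authorization not required.
Sec. 9-6. is a worker-owned cooperative → Commercial Certificate required.
Sec. 9-7. serves food to the public; sells secondhand or consigned goods → exempt from Commercial License.
Sec. 9-8. seating 110 ≤ 120; is a worker-owned cooperative; vehicles 29 ≥ 22 → Regulatory Registration not required.
Sec. 9-9. is located in the designated historic district; seating 110 > 40 → Operating License not required.
Sec. 9-10. is located in the designated historic district; is a worker-owned cooperative; seating 110 ≥ 12 → Commercial License required.
Sec. 9-11. sells secondhand or consigned goods; vehicles 29 ≥ 28; is a worker-owned cooperative → Regulatory Permit not required.
Sec. 9-12. serves food to the public; closes 6:00 PM, after 5:00 PM; sells secondhand or consigned goods → Operating Certificate required.

Commercial Certificate, Cooperative Permit, Municipal Authorization, Operating Certificate, Trade Permit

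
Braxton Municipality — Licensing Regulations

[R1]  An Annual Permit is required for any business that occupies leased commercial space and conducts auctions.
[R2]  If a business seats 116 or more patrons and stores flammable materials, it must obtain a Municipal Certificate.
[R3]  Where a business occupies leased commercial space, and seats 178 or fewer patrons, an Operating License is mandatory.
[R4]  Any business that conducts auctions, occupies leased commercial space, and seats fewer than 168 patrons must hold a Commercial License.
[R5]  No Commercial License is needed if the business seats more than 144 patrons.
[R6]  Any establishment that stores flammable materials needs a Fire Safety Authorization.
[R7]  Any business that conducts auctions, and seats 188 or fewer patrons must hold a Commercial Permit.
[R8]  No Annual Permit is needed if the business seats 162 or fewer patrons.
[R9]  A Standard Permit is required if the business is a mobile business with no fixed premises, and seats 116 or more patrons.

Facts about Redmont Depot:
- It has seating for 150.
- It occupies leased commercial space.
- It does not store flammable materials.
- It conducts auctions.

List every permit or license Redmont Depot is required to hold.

Commercial Permit, Operating License

[R1] occupies leased commercial space; conducts auctions → Annual Permit required.
[R2] seating 150 ≥ 116; does not store flammable materials → Municipal Certificate not required.
[R3] occupies leased commercial space; seating 150 ≤ 178 → Operating License required.
[R4] conducts auctions; occupies leased commercial space; seating 150 < 168 → Commercial License required.
[R5] seating 150 > 144 → exempt from Commercial License.
[R6] does not store flammable materials → Fire Safety Authorization not required.
[R7] conducts auctions; seating 150 ≤ 188 → Commercial Permit required.
[R8] seating 150 ≤ 162 → exempt from Annual Permit.
[R9] occupies leased commercial space (not: is a mobile business with no fixed premises); seating 150 ≥ 116 → Standard Permit not required.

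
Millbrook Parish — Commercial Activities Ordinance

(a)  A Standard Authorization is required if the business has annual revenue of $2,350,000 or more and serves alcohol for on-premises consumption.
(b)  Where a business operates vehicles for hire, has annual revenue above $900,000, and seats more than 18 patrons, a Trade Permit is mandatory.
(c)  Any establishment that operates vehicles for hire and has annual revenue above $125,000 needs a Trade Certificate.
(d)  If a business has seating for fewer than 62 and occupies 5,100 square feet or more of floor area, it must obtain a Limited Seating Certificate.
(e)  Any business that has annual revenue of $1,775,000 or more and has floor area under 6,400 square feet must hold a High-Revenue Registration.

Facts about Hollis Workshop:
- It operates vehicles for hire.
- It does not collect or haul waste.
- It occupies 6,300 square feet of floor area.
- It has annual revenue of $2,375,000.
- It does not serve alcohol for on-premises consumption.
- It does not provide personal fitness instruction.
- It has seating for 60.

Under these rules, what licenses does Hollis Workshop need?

High-Revenue Registration, Limited Seating Certificate, Trade Certificate, Trade Permit

(a) revenue $2,375,000 ≥ $2,350,000; does not serve alcohol for on-premises consumption → Standard Authorization not required.
(b) operates vehicles for hire; revenue $2,375,000 > $900,000; seating 60 > 18 → Trade Permit required.
(c) operates vehicles for hire; revenue $2,375,000 > $125,000 → Trade Certificate required.
(d) seating 60 < 62; floor area 6,300 square feet ≥ 5,100 square feet → Limited Seating Certificate required.
(e) revenue $2,375,000 ≥ $1,775,000; floor area 6,300 square feet < 6,400 square feet → High-Revenue Registration required.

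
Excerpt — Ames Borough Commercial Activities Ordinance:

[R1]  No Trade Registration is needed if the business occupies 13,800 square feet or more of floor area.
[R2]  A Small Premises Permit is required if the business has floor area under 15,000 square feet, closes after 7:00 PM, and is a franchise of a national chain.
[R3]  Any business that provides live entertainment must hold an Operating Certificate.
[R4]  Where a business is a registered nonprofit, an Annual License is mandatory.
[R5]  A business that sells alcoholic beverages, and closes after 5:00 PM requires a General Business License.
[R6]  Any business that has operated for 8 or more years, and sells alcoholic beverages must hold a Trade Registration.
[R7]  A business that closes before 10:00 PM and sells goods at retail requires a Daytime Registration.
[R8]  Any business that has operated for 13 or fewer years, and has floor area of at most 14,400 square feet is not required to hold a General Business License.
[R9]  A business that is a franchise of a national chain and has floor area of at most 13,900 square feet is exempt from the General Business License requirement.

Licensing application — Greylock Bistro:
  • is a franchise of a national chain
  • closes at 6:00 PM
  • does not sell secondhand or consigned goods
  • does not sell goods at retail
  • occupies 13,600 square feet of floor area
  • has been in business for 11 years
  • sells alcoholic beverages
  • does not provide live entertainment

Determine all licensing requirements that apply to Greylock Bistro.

[R1] floor area 13,600 square feet < 13,800 square feet → Trade Registration exemption does not apply.
[R2] floor area 13,600 square feet < 15,000 square feet; closes 6:00 PM, at/before 7:00 PM; is a franchise of a national chain → Small Premises Permit not required.
[R3] does not provide live entertainment → Operating Certificate not required.
[R4] is a franchise of a national chain (not: is a registered nonprofit) → Annual License not required.
[R5] sells alcoholic beverages; closes 6:00 PM, after 5:00 PM → General Business License required.
[R6] years in business 11 ≥ 8; sells alcoholic beverages → Trade Registration required.
[R7] closes 6:00 PM, at/before 10:00 PM; does not sell goods at retail → Daytime Registration not required.
[R8] years in business 11 ≤ 13; floor area 13,600 square feet ≤ 14,400 square feet → exempt from General Business License.
[R9] is a franchise of a national chain; floor area 13,600 square feet ≤ 13,900 square feet → exempt from General Business License.

Trade Registration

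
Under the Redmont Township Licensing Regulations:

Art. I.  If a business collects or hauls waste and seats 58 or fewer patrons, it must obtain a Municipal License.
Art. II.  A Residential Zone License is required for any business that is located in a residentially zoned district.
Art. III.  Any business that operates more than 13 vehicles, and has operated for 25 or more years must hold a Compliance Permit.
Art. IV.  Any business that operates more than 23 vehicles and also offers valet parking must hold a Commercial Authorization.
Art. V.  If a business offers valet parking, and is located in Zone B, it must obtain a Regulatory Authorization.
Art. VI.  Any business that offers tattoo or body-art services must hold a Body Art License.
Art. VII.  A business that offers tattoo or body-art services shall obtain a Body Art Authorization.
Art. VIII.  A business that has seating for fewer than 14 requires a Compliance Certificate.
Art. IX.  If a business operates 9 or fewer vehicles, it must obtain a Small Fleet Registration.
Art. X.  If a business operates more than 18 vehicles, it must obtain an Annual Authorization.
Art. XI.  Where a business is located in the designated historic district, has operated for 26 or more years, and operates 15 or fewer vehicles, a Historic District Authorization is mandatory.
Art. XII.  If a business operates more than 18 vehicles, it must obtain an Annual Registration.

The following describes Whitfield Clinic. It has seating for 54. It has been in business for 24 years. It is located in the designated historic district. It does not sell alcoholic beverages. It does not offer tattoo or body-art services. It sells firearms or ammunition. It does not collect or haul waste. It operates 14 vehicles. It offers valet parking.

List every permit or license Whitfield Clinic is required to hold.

Art. I. does not collect or haul waste; seating 54 ≤ 58 → Municipal License not required.
Art. II. is located in the designated historic district (not: is located in a residentially zoned district) → Residential Zone License not required.
Art. III. vehicles 14 > 13; years in business 24 < 25 → Compliance Permit not required.
Art. IV. vehicles 14 ≤ 23; offers valet parking → Commercial Authorization not required.
Art. V. offers valet parking; is located in the designated historic district (not: is located in Zone B) → Regulatory Authorization not required.
Art. VI. does not offer tattoo or body-art services → Body Art License not required.
Art. VII. does not offer tattoo or body-art services → Body Art Authorization not required.
Art. VIII. seating 54 ≥ 14 → Compliance Certificate not required.
Art. IX. vehicles 14 > 9 → Small Fleet Registration not required.
Art. X. vehicles 14 ≤ 18 → Annual Authorization not required.
Art. XI. is located in the designated historic district; years in business 24 < 26; vehicles 14 ≤ 15 → Historic District Authorization not required.
Art. XII. vehicles 14 ≤ 18 → Annual Registration not required.

None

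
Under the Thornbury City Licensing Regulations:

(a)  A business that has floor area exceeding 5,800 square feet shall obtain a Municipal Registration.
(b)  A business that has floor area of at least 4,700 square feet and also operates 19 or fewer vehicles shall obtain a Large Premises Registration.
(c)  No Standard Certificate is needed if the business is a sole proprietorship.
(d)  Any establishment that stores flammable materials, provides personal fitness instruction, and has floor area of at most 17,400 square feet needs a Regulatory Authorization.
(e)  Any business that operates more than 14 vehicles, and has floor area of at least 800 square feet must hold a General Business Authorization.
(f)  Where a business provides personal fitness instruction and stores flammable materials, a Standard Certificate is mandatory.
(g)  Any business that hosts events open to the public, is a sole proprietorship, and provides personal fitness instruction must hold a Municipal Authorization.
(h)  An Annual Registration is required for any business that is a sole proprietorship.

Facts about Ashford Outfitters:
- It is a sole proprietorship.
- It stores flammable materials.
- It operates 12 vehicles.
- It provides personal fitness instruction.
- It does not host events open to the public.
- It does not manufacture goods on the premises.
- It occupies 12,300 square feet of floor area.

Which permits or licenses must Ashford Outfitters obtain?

(a) floor area 12,300 square feet > 5,800 square feet → Municipal Registration required.
(b) floor area 12,300 square feet ≥ 4,700 square feet; vehicles 12 ≤ 19 → Large Premises Registration required.
(c) is a sole proprietorship → exempt from Standard Certificate.
(d) stores flammable materials; provides personal fitness instruction; floor area 12,300 square feet ≤ 17,400 square feet → Regulatory Authorization required.
(e) vehicles 12 ≤ 14; floor area 12,300 square feet ≥ 800 square feet → General Business Authorization not required.
(f) provides personal fitness instruction; stores flammable materials → Standard Certificate required.
(g) does not host events open to the public; is a sole proprietorship; provides personal fitness instruction → Municipal Authorization not required.
(h) is a sole proprietorship → Annual Registration required.

Annual Registration, Large Premises Registration, Municipal Registration, Regulatory Authorization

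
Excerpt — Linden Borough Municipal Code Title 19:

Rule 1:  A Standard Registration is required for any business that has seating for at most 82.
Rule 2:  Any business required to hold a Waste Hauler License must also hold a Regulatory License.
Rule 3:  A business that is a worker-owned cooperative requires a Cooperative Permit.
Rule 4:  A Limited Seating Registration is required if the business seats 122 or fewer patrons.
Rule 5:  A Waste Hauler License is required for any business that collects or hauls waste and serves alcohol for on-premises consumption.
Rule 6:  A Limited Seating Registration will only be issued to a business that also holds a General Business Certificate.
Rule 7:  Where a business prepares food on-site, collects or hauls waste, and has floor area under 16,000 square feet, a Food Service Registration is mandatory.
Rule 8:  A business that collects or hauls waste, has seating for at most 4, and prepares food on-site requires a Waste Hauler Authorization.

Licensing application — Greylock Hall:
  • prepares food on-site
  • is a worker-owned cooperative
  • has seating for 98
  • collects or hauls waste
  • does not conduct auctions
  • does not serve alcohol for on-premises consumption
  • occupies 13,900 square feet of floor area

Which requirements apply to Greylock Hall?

Cooperative Permit, Food Service Registration, General Business Certificate, Limited Seating Registration

Rule 1: seating 98 > 82 → Standard Registration not required.
Rule 2: Waste Hauler License is not required → no effect.
Rule 3: is a worker-owned cooperative → Cooperative Permit required.
Rule 4: seating 98 ≤ 122 → Limited Seating Registration required.
Rule 5: collects or hauls waste; does not serve alcohol for on-premises consumption → Waste Hauler License not required.
Rule 6: Limited Seating Registration is required → General Business Certificate also required.
Rule 7: prepares food on-site; collects or hauls waste; floor area 13,900 square feet < 16,000 square feet → Food Service Registration required.
Rule 8: collects or hauls waste; seating 98 > 4; prepares food on-site → Waste Hauler Authorization not required.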